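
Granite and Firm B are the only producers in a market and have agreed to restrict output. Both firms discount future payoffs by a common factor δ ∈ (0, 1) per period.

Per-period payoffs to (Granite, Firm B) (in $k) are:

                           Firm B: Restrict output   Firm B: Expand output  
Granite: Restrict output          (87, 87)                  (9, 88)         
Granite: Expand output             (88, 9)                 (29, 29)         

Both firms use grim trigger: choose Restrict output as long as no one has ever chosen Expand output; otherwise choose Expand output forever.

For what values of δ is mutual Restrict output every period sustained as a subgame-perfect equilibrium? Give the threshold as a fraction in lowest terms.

1/59

One-period gain from deviating is 88 − 87 = 1. The loss is 87 − 29 = 58 in every subsequent period, with present value 58·δ/(1−δ).
Deviation is unprofitable when 58·δ/(1−δ) ≥ 1, i.e. δ/(1−δ) ≥ 1/58.
Equivalently δ ≥ 1/(1+58) = 1/59.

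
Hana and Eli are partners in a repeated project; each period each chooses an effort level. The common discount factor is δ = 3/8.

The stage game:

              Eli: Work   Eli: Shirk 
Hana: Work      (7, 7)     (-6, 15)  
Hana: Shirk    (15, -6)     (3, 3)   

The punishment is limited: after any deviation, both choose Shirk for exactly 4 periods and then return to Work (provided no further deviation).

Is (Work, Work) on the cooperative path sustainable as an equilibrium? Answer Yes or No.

No

IC: δ+…+δ^4 ≥ (15−7)/(7−3) = 2.
At δ = 3/8: partial sum = 0.5881 < 2.0000. Cooperation not sustainable.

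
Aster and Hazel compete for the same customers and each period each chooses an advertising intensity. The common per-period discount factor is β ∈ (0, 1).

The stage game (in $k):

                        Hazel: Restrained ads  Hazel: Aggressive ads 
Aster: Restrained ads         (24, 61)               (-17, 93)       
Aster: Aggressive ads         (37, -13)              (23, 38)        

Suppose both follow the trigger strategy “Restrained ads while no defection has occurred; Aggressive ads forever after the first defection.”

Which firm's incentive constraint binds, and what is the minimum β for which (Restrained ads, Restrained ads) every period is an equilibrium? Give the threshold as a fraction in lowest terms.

Aster; β ≥ 13/14

Aster: cooperation gives 24 each period; deviation gives 37 once then 23 forever.
  24/(1−β) ≥ 37 + 23β/(1−β) ⇒ β ≥ 13/14.
Hazel: cooperation gives 61 each period; deviation gives 93 once then 38 forever.
  β ≥ 32/55.
Both must hold, so the binding constraint is Aster's: β ≥ 13/14.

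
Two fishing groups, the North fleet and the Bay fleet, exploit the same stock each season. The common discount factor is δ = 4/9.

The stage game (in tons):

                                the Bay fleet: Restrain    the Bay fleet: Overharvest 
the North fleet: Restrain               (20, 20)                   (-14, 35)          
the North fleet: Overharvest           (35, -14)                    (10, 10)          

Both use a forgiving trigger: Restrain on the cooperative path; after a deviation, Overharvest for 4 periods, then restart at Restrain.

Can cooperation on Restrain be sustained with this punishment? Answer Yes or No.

No

Comparing payoff streams over the 5 periods until play realigns: cooperate → 20(1+δ+…+δ^4); deviate → 35 + 10(δ+…+δ^4).
Cooperation is sustained iff (20−10)(δ+…+δ^4) ≥ 35−20.
δ+…+δ^4 = 4/9·(1−(4/9)^4)/(1−4/9) = 0.7688, and (35−20)/(20−10) = 1.5000.
0.7688 < 1.5000, so cooperation is not sustainable.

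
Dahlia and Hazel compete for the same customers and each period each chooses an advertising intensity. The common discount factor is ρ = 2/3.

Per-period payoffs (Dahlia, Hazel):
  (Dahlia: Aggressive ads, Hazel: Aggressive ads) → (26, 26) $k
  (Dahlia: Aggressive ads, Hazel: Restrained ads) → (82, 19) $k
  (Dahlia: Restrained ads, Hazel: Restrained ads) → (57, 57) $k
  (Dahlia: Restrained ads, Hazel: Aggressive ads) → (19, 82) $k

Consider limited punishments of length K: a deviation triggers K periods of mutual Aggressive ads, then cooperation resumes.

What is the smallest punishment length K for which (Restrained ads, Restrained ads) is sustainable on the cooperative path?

2

Need Σ_{k=1}^{K} ρ^k ≥ (82−57)/(57−26) = 0.8065 at ρ = 2/3.
At K = 1 the sum is 0.6667 < 0.8065; at K = 2 it is 1.1111 ≥ 0.8065.
So the minimum punishment length is K = 2.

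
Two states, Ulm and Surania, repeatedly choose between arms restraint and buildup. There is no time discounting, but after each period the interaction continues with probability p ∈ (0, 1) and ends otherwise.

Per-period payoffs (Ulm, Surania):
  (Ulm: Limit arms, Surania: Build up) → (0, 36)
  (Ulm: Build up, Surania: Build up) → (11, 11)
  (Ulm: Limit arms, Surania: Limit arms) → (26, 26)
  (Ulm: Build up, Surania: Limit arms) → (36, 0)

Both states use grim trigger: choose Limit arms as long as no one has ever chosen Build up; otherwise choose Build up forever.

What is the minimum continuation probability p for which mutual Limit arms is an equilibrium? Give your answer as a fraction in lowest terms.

2/5

With no time discounting, the continuation probability p plays the role of the discount factor.
Grim-trigger IC: 26/(1−p) ≥ 36 + 11p/(1−p) ⇒ p ≥ (36−26)/(36−11) = 2/5.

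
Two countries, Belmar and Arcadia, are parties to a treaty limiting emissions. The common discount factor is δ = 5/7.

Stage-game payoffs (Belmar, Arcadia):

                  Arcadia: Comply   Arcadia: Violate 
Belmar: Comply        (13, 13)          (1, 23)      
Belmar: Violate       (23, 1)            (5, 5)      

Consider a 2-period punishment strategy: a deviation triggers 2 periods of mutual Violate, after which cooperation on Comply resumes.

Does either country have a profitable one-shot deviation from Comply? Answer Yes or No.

Yes

IC: δ+…+δ^2 ≥ (23−13)/(13−5) = 5/4.
At δ = 5/7: partial sum = 1.2245 < 1.2500. Cooperation not sustainable.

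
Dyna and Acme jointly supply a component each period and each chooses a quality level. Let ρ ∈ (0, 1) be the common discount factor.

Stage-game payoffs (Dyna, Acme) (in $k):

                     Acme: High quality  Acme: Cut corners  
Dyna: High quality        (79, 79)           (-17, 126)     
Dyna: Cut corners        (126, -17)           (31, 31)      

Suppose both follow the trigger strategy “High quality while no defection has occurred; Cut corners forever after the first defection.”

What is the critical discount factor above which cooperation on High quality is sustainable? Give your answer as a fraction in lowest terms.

One-period gain from deviating is 126 − 79 = 47. The loss is 79 − 31 = 48 in every subsequent period, with present value 48·ρ/(1−ρ).
Deviation is unprofitable when 48·ρ/(1−ρ) ≥ 47, i.e. ρ/(1−ρ) ≥ 47/48.
Equivalently ρ ≥ 47/(47+48) = 47/95.

47/95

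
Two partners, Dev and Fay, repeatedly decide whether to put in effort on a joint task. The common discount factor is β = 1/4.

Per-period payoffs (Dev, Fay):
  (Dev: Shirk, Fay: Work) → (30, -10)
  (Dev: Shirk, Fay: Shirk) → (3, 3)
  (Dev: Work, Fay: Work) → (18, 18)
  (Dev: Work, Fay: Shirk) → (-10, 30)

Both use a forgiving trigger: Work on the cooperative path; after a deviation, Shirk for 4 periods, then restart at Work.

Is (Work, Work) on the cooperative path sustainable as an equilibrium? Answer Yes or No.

IC: β+…+β^4 ≥ (30−18)/(18−3) = 4/5.
At β = 1/4: partial sum = 0.3320 < 0.8000. Cooperation not sustainable.

No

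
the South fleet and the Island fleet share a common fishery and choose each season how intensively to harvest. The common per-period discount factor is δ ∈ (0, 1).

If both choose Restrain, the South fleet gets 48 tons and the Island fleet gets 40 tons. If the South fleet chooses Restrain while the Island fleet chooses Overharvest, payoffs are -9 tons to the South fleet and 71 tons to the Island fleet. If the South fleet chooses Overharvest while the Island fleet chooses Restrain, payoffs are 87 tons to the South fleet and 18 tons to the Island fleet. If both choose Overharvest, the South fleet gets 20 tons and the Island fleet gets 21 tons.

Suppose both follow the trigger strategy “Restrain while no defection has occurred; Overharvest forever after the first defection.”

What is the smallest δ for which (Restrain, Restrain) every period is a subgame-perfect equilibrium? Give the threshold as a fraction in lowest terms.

the South fleet's threshold: (87−48)/(87−20) = 39/67.
the Island fleet's threshold: (71−40)/(71−21) = 31/50.
39/67 < 31/50, so the Island fleet binds and δ* = 31/50.

31/50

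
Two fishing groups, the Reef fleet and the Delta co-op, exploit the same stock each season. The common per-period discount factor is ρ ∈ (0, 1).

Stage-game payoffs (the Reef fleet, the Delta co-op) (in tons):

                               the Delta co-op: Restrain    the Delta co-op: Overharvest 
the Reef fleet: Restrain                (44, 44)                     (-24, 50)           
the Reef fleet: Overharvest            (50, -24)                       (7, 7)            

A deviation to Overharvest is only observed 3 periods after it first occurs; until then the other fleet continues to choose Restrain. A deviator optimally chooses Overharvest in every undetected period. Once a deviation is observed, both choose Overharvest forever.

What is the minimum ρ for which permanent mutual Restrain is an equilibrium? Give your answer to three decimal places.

The best deviation is to choose Overharvest for all 3 undetected periods, earning 50 each, then 7 forever once detected.
Deviation value: 50(1−ρ^3)/(1−ρ) + 7ρ^3/(1−ρ); cooperation value: 44/(1−ρ).
IC: 44 ≥ 50(1−ρ^3) + 7ρ^3 = 50 − 43ρ^3.
So ρ^3 ≥ 6/43, giving ρ ≥ (6/43)^(1/3) ≈ 0.519.

0.519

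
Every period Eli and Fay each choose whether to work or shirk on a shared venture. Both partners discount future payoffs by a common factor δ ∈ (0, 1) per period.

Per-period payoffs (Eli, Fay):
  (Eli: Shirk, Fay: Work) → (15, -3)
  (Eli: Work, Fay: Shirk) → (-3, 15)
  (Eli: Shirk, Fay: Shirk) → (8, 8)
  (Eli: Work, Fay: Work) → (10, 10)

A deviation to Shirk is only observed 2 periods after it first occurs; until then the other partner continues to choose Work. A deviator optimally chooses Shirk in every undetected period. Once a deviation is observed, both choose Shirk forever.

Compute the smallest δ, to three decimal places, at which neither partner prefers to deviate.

0.845

The best deviation is to choose Shirk for all 2 undetected periods, earning 15 each, then 8 forever once detected.
Deviation value: 15(1−δ^2)/(1−δ) + 8δ^2/(1−δ); cooperation value: 10/(1−δ).
IC: 10 ≥ 15(1−δ^2) + 8δ^2 = 15 − 7δ^2.
So δ^2 ≥ 5/7, giving δ ≥ (5/7)^(1/2) ≈ 0.845.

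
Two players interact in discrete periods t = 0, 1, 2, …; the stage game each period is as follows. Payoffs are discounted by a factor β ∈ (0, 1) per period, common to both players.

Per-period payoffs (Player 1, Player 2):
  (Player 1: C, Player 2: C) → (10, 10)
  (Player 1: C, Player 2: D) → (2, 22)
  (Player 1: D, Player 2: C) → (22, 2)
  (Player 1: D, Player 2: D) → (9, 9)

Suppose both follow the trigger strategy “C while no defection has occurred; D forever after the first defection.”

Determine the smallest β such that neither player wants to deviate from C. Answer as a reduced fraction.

10/(1−β) ≥ 22 + 9β/(1−β)
10 ≥ 22 − 13β
β ≥ 12/13.

12/13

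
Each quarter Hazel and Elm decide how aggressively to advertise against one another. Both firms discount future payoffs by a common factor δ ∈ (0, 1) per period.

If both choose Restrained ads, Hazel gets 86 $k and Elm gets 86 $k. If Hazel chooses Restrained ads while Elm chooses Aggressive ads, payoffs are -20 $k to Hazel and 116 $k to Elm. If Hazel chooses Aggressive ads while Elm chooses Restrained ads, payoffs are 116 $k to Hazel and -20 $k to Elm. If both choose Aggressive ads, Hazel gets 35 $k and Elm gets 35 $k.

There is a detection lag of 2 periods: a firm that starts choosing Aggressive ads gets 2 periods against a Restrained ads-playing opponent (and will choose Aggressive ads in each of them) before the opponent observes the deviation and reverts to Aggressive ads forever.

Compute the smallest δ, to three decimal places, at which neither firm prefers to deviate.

A deviator earns 116 for 2 periods, then 35 forever; cooperating earns 86 forever. Multiplying the IC by (1−δ):
86 ≥ 116(1−δ^2) + 35δ^2, so 81·δ^2 ≥ 30 and δ^2 ≥ 10/27.
δ ≥ (10/27)^(1/2) ≈ 0.609.

0.609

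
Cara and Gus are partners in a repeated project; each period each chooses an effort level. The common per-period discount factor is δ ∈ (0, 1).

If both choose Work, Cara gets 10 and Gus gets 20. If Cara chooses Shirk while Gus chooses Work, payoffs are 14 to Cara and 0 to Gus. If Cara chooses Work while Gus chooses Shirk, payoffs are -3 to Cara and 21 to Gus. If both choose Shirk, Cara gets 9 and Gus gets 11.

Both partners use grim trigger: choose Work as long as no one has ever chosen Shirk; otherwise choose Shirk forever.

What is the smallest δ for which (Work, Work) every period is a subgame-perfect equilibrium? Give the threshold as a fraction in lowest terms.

4/5

For Cara: deviation gain 14−10 = 4, per-period punishment loss 10−9 = 1. IC gives δ ≥ 4/5.
For Gus: gain 1, loss 9 per period, so δ ≥ 1/10.
The tighter constraint is Cara's, so cooperation needs δ ≥ 4/5.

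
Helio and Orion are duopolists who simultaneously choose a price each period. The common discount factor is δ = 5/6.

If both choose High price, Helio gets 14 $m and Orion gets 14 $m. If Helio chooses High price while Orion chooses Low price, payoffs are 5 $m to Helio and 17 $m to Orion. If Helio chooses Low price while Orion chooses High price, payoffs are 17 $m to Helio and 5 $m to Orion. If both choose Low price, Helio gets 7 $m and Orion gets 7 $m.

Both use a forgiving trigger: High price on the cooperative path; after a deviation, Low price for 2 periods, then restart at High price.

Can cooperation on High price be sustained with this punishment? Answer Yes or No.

A one-shot deviation gives 17 now, then 7 for 2 periods, then back to 14.
Gain from deviating: (17−14) today; loss: (14−7) in each of the next 2 periods.
No-deviation condition: (14−7)(δ+…+δ^2) ≥ 17−14, i.e. δ+…+δ^2 ≥ 3/7.
At δ = 5/6: δ+…+δ^2 = 1.5278 ≥ 0.4286.
So cooperation is sustainable.

Yes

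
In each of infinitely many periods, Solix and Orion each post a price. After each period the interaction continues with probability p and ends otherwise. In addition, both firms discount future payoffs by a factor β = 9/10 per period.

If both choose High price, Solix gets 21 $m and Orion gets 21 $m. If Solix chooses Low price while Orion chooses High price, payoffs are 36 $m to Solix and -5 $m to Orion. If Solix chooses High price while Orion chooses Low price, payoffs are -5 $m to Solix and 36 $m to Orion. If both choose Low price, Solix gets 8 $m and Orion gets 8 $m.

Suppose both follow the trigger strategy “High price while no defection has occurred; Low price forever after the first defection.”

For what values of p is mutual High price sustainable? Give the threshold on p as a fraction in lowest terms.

25/42

Expected continuation weight on next period's payoff is β·p = 9/10·p, which plays the role of the discount factor.
Cooperation requires 9/10·p ≥ (36−21)/(36−8) = 15/28, hence p ≥ 25/42.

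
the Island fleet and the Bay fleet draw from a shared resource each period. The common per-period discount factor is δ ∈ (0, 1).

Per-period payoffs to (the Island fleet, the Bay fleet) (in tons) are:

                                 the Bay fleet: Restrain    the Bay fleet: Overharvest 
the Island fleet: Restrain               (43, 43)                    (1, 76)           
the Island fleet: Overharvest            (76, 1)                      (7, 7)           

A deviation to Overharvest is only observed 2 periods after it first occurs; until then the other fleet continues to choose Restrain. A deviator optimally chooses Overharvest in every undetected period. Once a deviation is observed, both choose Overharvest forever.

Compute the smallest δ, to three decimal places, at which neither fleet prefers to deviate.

0.692

A deviator earns 76 for 2 periods, then 7 forever; cooperating earns 43 forever. Multiplying the IC by (1−δ):
43 ≥ 76(1−δ^2) + 7δ^2, so 69·δ^2 ≥ 33 and δ^2 ≥ 11/23.
δ ≥ (11/23)^(1/2) ≈ 0.692.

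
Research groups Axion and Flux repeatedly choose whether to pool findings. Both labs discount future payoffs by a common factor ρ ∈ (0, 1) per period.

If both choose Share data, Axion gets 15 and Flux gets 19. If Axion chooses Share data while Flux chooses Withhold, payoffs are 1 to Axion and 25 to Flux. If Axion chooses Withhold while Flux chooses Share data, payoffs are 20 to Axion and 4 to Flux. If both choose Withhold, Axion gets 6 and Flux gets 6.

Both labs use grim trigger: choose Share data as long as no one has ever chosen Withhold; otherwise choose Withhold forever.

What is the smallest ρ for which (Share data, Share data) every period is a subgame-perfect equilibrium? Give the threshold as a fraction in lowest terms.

Axion: cooperation gives 15 each period; deviation gives 20 once then 6 forever.
  15/(1−ρ) ≥ 20 + 6ρ/(1−ρ) ⇒ ρ ≥ 5/14.
Flux: cooperation gives 19 each period; deviation gives 25 once then 6 forever.
  ρ ≥ 6/19.
Both must hold, so the binding constraint is Axion's: ρ ≥ 5/14.

5/14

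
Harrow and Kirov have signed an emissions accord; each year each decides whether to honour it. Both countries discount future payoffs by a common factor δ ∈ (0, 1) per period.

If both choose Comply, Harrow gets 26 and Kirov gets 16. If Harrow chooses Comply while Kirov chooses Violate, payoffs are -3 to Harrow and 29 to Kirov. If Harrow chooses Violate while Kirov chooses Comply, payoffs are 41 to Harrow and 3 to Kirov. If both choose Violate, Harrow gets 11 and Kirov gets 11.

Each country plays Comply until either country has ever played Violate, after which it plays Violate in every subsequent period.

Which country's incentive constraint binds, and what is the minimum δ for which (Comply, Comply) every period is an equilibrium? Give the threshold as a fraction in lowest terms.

Kirov; δ ≥ 13/18

For Harrow: deviation gain 41−26 = 15, per-period punishment loss 26−11 = 15. IC gives δ ≥ 15/30 = 1/2.
For Kirov: gain 13, loss 5 per period, so δ ≥ 13/18.
The tighter constraint is Kirov's, so cooperation needs δ ≥ 13/18.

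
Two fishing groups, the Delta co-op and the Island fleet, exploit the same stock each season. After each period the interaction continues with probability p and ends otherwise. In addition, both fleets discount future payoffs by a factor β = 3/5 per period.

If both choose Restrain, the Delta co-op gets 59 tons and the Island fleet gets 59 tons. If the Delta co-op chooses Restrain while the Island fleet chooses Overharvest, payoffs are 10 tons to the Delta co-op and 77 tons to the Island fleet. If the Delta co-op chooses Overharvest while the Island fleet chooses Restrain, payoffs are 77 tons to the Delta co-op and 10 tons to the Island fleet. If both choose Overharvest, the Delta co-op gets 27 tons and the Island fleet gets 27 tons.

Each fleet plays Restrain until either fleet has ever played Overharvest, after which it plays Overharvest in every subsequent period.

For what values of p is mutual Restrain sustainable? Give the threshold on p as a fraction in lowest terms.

3/5

Expected continuation weight on next period's payoff is β·p = 3/5·p, which plays the role of the discount factor.
Cooperation requires 3/5·p ≥ (77−59)/(77−27) = 9/25, hence p ≥ 3/5.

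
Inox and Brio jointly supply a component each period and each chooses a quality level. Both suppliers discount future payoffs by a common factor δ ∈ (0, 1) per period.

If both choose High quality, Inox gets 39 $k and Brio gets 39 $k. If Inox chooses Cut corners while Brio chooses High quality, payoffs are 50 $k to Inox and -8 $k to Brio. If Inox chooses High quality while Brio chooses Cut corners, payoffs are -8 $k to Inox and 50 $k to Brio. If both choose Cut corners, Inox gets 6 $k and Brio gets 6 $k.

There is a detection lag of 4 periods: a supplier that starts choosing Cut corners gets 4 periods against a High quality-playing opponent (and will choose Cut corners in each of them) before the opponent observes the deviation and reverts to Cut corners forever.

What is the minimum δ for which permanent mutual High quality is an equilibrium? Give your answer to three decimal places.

A deviator earns 50 for 4 periods, then 6 forever; cooperating earns 39 forever. Multiplying the IC by (1−δ):
39 ≥ 50(1−δ^4) + 6δ^4, so 44·δ^4 ≥ 11 and δ^4 ≥ 1/4.
δ ≥ (1/4)^(1/4) ≈ 0.707.

0.707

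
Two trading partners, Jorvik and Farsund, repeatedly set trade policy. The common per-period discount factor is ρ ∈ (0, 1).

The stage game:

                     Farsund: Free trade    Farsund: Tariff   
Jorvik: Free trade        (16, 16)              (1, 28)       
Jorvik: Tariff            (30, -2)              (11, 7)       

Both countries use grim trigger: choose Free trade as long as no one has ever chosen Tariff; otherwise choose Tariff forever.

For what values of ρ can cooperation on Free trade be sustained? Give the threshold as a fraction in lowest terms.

14/19

Jorvik: cooperation gives 16 each period; deviation gives 30 once then 11 forever.
  16/(1−ρ) ≥ 30 + 11ρ/(1−ρ) ⇒ ρ ≥ 14/19.
Farsund: cooperation gives 16 each period; deviation gives 28 once then 7 forever.
  ρ ≥ 12/21 = 4/7.
Both must hold, so the binding constraint is Jorvik's: ρ ≥ 14/19.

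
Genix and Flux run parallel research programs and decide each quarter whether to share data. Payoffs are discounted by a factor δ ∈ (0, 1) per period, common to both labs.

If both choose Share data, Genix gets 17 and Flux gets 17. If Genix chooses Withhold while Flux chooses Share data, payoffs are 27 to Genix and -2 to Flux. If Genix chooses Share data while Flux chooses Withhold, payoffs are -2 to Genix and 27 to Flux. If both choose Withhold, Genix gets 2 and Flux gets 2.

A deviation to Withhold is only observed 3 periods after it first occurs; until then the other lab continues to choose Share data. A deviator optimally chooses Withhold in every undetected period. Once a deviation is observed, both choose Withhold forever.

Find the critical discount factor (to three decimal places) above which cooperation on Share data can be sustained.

A deviator earns 27 for 3 periods, then 2 forever; cooperating earns 17 forever. Multiplying the IC by (1−δ):
17 ≥ 27(1−δ^3) + 2δ^3, so 25·δ^3 ≥ 10 and δ^3 ≥ 2/5.
δ ≥ (2/5)^(1/3) ≈ 0.737.

0.737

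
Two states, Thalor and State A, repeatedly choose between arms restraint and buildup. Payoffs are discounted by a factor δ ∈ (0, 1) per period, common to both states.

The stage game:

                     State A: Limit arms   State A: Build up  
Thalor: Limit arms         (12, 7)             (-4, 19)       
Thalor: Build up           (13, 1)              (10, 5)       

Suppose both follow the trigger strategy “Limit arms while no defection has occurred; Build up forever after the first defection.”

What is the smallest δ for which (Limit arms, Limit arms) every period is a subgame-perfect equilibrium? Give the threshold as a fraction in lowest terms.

Thalor: cooperation gives 12 each period; deviation gives 13 once then 10 forever.
  12/(1−δ) ≥ 13 + 10δ/(1−δ) ⇒ δ ≥ 1/3.
State A: cooperation gives 7 each period; deviation gives 19 once then 5 forever.
  δ ≥ 12/14 = 6/7.
Both must hold, so the binding constraint is State A's: δ ≥ 6/7.

6/7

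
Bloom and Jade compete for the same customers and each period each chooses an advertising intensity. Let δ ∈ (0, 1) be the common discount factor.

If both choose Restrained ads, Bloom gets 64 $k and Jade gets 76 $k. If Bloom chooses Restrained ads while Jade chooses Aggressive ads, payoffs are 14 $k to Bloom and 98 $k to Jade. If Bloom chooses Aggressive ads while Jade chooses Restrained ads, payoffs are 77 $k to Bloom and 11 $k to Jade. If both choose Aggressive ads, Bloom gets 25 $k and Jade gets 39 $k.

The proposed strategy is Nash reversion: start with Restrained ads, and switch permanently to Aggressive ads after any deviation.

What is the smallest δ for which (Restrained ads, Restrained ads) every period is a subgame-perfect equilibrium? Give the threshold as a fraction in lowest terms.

For Bloom: deviation gain 77−64 = 13, per-period punishment loss 64−25 = 39. IC gives δ ≥ 13/52 = 1/4.
For Jade: gain 22, loss 37 per period, so δ ≥ 22/59.
The tighter constraint is Jade's, so cooperation needs δ ≥ 22/59.

22/59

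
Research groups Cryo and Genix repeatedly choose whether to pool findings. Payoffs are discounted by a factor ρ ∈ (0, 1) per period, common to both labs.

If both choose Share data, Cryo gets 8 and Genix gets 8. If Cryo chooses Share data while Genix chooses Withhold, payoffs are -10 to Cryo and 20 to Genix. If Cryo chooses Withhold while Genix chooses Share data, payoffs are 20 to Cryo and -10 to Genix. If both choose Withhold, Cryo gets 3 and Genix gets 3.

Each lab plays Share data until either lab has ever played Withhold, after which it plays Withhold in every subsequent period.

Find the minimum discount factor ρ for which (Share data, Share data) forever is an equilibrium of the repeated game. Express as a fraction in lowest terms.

12/17

One-period gain from deviating is 20 − 8 = 12. The loss is 8 − 3 = 5 in every subsequent period, with present value 5·ρ/(1−ρ).
Deviation is unprofitable when 5·ρ/(1−ρ) ≥ 12, i.e. ρ/(1−ρ) ≥ 12/5.
Equivalently ρ ≥ 12/(12+5) = 12/17.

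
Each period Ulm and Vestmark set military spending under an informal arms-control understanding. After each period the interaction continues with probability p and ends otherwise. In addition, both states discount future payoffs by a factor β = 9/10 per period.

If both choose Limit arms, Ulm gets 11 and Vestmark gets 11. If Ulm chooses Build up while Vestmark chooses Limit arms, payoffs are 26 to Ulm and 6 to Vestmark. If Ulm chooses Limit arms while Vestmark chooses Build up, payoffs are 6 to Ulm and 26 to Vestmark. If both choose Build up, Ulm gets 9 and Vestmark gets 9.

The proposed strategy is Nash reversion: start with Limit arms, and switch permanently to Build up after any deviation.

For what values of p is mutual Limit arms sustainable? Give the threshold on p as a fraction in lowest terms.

50/51

Expected continuation weight on next period's payoff is β·p = 9/10·p, which plays the role of the discount factor.
Cooperation requires 9/10·p ≥ (26−11)/(26−9) = 15/17, hence p ≥ 50/51.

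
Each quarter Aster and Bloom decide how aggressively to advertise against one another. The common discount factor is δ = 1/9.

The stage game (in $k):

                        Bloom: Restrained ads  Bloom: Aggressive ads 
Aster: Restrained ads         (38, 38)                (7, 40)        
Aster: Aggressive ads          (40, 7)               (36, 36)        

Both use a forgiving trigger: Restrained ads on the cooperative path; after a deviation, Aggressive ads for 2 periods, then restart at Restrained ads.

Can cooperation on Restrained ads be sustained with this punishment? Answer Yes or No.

No

Comparing payoff streams over the 3 periods until play realigns: cooperate → 38(1+δ+…+δ^2); deviate → 40 + 36(δ+…+δ^2).
Cooperation is sustained iff (38−36)(δ+…+δ^2) ≥ 40−38.
δ+…+δ^2 = 1/9·(1−(1/9)^2)/(1−1/9) = 0.1235, and (40−38)/(38−36) = 1.0000.
0.1235 < 1.0000, so cooperation is not sustainable.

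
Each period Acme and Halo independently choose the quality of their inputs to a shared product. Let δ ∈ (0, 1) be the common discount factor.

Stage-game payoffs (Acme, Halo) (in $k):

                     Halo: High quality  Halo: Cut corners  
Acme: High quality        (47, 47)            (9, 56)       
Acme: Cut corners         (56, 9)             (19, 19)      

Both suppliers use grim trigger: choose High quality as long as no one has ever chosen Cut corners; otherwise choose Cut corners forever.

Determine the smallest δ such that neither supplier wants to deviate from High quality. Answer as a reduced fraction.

9/37

47/(1−δ) ≥ 56 + 19δ/(1−δ)
47 ≥ 56 − 37δ
δ ≥ 9/37.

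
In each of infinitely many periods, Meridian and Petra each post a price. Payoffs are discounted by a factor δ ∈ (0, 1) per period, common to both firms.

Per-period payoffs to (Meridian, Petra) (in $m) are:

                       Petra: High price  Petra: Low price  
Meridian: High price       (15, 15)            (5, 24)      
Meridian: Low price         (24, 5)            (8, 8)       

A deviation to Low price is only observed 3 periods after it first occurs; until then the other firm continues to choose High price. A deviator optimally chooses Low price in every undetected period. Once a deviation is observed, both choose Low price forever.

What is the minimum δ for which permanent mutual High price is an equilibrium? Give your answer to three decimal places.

A deviator earns 24 for 3 periods, then 8 forever; cooperating earns 15 forever. Multiplying the IC by (1−δ):
15 ≥ 24(1−δ^3) + 8δ^3, so 16·δ^3 ≥ 9 and δ^3 ≥ 9/16.
δ ≥ (9/16)^(1/3) ≈ 0.825.

0.825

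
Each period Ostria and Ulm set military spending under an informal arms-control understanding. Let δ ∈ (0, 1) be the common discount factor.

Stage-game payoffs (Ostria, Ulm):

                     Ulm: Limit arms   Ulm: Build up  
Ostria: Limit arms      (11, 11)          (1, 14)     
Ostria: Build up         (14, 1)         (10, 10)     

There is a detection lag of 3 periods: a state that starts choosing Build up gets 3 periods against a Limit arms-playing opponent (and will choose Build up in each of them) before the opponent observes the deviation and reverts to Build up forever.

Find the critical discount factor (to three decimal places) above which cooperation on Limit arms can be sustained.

0.909

Deviating for the 3 undetected periods gains 14−11 = 3 per period over cooperation, then loses 11−10 = 1 per period forever once punishment starts.
Gain: 3(1 + δ + … + δ^2); loss: 1·δ^3/(1−δ).
No profitable deviation ⇔ 3(1−δ^3) ≤ 1·δ^3, i.e. δ^3 ≥ 3/(3+1) = 3/4.
Hence δ ≥ (3/4)^(1/3) ≈ 0.909.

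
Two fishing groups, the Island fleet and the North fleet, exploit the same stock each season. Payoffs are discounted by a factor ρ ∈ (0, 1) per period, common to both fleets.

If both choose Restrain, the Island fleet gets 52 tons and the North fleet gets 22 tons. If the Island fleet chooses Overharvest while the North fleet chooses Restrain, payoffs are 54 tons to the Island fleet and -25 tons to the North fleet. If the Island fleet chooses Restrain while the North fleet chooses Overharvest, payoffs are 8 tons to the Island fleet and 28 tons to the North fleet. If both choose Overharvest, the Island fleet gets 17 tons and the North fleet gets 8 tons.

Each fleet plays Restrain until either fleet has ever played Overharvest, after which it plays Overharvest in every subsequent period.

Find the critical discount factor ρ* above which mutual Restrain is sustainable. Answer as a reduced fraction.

3/10

the Island fleet's threshold: (54−52)/(54−17) = 2/37.
the North fleet's threshold: (28−22)/(28−8) = 3/10.
2/37 < 3/10, so the North fleet binds and ρ* = 3/10.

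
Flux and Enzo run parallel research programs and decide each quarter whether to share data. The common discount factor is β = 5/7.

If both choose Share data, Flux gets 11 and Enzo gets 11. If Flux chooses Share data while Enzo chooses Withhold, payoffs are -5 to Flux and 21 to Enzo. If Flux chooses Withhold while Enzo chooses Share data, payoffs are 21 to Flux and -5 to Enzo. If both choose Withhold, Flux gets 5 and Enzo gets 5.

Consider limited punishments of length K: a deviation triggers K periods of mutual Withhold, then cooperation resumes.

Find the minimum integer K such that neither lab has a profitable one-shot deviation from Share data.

No profitable deviation requires (11−5)(β+…+β^K) ≥ 21−11, i.e. β+…+β^K ≥ 5/3 ≈ 1.6667.
With β = 5/7, the partial sums are K=1: 0.7143, K=2: 1.2245, K=3: 1.5889, K=4: 1.8492.
K = 4 is the first length at which the sum reaches 1.6667.

4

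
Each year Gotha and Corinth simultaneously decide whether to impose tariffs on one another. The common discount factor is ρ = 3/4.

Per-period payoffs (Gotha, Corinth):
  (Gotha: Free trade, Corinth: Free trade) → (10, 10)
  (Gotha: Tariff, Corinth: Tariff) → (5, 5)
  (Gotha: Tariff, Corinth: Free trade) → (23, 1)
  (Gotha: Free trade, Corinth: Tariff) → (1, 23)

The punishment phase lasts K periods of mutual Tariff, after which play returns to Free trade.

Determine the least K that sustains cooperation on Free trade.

IC: ρ(1−ρ^K)/(1−ρ) ≥ (23−10)/(10−5) = 13/5.
With ρ = 3/4: need 1 − ρ^K ≥ 13/5·(1−3/4)/(3/4), i.e. ρ^K ≤ 0.1333.
Since (3/4)^7 = 0.1335 and (3/4)^8 = 0.1001, the smallest such K is 8.

8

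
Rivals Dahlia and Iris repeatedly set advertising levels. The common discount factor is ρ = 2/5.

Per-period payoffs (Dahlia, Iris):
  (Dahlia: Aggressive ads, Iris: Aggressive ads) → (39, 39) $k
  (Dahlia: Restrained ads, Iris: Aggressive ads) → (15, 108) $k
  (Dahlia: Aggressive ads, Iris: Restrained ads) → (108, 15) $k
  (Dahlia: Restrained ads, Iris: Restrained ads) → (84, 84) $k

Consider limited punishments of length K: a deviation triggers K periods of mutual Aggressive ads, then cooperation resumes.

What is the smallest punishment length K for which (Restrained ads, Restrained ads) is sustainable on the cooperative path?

No profitable deviation requires (84−39)(ρ+…+ρ^K) ≥ 108−84, i.e. ρ+…+ρ^K ≥ 8/15 ≈ 0.5333.
With ρ = 2/5, the partial sums are K=1: 0.4000, K=2: 0.5600.
K = 2 is the first length at which the sum reaches 0.5333.

2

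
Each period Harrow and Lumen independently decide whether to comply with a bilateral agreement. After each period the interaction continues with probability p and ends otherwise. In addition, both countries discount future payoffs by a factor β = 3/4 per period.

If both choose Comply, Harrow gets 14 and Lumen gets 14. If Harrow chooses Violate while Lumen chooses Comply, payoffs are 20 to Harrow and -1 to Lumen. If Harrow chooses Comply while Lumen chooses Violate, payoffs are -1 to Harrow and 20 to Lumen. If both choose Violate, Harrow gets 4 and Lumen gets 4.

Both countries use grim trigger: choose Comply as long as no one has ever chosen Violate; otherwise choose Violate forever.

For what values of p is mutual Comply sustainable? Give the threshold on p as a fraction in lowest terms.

With continuation probability p and discount β, the effective per-period discount factor is βp.
Grim-trigger IC: βp ≥ (20−14)/(20−4) = 3/8.
So p ≥ (3/8)/(3/4) = 1/2.

1/2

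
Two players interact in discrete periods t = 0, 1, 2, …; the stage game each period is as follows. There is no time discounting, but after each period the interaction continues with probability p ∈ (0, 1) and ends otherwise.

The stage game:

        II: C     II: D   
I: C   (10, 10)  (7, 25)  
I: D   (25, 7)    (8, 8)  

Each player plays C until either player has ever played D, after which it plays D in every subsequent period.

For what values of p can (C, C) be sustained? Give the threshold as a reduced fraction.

15/17

Expected cooperation value is 10 + p·10 + p²·10 + … = 10/(1−p); deviation gives 25 + p·8/(1−p).
10 ≥ 25(1−p) + 8p ⇒ 17p ≥ 15 ⇒ p ≥ 15/17.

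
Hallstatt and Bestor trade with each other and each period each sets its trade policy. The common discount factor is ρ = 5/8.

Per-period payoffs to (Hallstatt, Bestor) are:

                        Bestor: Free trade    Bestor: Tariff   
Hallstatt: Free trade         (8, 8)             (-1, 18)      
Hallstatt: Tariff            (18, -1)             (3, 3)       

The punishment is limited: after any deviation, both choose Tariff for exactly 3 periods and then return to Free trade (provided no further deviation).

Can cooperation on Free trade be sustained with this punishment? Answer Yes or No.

A one-shot deviation gives 18 now, then 3 for 3 periods, then back to 8.
Gain from deviating: (18−8) today; loss: (8−3) in each of the next 3 periods.
No-deviation condition: (8−3)(ρ+…+ρ^3) ≥ 18−8, i.e. ρ+…+ρ^3 ≥ 2.
At ρ = 5/8: ρ+…+ρ^3 = 1.2598 < 2.0000.
So cooperation is not sustainable.

No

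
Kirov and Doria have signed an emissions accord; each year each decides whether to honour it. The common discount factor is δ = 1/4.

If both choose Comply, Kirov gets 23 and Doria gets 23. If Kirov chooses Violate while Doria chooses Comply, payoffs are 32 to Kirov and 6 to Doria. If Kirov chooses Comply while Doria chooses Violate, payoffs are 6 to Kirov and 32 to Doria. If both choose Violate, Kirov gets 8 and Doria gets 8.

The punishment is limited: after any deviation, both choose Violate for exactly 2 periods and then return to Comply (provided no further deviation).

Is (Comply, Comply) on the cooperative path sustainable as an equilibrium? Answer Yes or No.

IC: δ+…+δ^2 ≥ (32−23)/(23−8) = 3/5.
At δ = 1/4: partial sum = 0.3125 < 0.6000. Cooperation not sustainable.

No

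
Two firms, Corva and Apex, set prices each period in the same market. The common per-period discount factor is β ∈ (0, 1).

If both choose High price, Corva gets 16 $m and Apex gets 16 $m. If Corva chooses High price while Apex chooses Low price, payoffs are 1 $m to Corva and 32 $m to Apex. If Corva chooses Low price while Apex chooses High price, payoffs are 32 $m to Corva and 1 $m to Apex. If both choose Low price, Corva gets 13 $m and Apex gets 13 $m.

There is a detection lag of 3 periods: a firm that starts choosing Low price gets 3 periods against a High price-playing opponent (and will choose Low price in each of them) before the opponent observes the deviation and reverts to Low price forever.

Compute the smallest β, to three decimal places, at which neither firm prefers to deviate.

The best deviation is to choose Low price for all 3 undetected periods, earning 32 each, then 13 forever once detected.
Deviation value: 32(1−β^3)/(1−β) + 13β^3/(1−β); cooperation value: 16/(1−β).
IC: 16 ≥ 32(1−β^3) + 13β^3 = 32 − 19β^3.
So β^3 ≥ 16/19, giving β ≥ (16/19)^(1/3) ≈ 0.944.

0.944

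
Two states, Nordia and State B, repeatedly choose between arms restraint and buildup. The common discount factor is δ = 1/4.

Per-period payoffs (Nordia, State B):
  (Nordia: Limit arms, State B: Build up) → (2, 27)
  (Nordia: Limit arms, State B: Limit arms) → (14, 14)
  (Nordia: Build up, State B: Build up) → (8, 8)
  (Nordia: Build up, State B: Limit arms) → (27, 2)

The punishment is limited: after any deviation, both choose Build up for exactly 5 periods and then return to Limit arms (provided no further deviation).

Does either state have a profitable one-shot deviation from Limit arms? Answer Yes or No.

Yes

A one-shot deviation gives 27 now, then 8 for 5 periods, then back to 14.
Gain from deviating: (27−14) today; loss: (14−8) in each of the next 5 periods.
No-deviation condition: (14−8)(δ+…+δ^5) ≥ 27−14, i.e. δ+…+δ^5 ≥ 13/6.
At δ = 1/4: δ+…+δ^5 = 0.3330 < 2.1667.
So cooperation is not sustainable.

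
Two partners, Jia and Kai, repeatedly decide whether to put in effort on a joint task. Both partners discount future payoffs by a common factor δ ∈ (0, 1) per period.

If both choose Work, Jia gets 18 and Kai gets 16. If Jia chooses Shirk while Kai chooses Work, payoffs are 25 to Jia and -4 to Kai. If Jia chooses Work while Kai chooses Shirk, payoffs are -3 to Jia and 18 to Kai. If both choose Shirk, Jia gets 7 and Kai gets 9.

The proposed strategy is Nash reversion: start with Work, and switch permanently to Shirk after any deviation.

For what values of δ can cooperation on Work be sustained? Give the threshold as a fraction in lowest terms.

7/18

Jia's threshold: (25−18)/(25−7) = 7/18.
Kai's threshold: (18−16)/(18−9) = 2/9.
7/18 > 2/9, so Jia binds and δ* = 7/18.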